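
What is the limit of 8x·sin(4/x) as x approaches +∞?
As x → +∞: let u = 4/x → 0⁺; then 8·x·sin(4/x) = 8·4·sin(u)/u → 8·4·1 = 32.
Limit = 32.

Final answer: 32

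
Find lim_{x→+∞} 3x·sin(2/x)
As x → +∞: let u = 2/x → 0⁺; then 3·x·sin(2/x) = 3·2·sin(u)/u → 3·2·1 = 6.
Limit = 6.

Final answer: 6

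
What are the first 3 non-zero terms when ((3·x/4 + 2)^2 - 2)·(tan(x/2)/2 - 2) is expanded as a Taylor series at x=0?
-3·x^2/8 - 11·x/2 - 4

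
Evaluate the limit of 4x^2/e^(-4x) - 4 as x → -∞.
The quotient is an ∞/∞ indeterminate form as x → -∞.
Compare growth rates of the dominant terms (exponentials ≫ polynomials ≫ logarithms), or apply L'Hôpital's rule; the quotient → 0.
Adding the constant: 0 - 4 = -4. Limit = -4.

Final answer: -4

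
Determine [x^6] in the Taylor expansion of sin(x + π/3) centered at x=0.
Expand to order 6: sin(x + π/3) = -√(3)·x^6/1440 + x^5/240 + √(3)·x^4/48 - x^3/12 - √(3)·x^2/4 + x/2 + √(3)/2 + O(x^7).
The coefficient of x^6 is -√(3)/1440.

Final answer: -√(3)/1440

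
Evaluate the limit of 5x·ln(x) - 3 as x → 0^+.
The product is a 0·∞ indeterminate form at x → 0⁺.
Rewrite the product as 5·ln(x) / x^(-1) and apply L'Hôpital, or use the standard hierarchy x^(-1) ≫ |ln x| as x → 0⁺.
The indeterminate product → 0, so the limit = -3.

Final answer: -3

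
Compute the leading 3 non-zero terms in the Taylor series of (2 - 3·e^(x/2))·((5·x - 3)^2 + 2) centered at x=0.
127·x^2/8 + 27·x/2 - 11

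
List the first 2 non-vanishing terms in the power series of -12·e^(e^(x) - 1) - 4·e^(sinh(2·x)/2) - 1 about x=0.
-16·x - 17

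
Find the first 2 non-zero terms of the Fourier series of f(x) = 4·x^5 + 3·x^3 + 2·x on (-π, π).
(-154·π^2 + 8·π^4 + 928)·sin(x) + (-4·π^4 - 55/2 + 17·π^2)·sin(2·x)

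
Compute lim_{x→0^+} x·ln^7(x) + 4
The product is a 0·∞ indeterminate form at x → 0⁺.
Rewrite the product as ln^7(x) / x^(-1) and apply L'Hôpital, or use the standard hierarchy x^(-1) ≫ |ln x|^7 as x → 0⁺.
The indeterminate product → 0, so the limit = 4.

Final answer: 4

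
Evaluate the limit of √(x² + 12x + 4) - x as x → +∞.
This is an ∞ − ∞ indeterminate form.
Multiply and divide by the conjugate √(x²+12x + 4) + x; the x² terms cancel, leaving (12x + 4)/(√(x²+12x + 4)+x) → 12/2 = 6.
Limit = 6.

Final answer: 6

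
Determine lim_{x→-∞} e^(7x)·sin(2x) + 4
Evaluate the dominant behaviour as x → -∞; each term tends to a finite value or vanishes.
Limit = 4.

Final answer: 4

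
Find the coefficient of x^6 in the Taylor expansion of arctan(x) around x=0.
Expand to order 6: arctan(x) = x^5/5 - x^3/3 + x + O(x^7).
The coefficient of x^6 is 0.

Final answer: 0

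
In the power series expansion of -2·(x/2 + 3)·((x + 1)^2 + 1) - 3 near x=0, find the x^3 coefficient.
Expand to order 3: -2·(x/2 + 3)·((x + 1)^2 + 1) - 3 = -x^3 - 8·x^2 - 14·x - 15 + O(x^4).
The coefficient of x^3 is -1.

Final answer: -1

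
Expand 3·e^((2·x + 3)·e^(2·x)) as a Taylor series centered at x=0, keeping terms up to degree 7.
640496·x^7·e^(3)/15 + 243268·x^6·e^(3)/15 + 28528·x^5·e^(3)/5 + 1828·x^4·e^(3) + 520·x^3·e^(3) + 126·x^2·e^(3) + 24·x·e^(3) + 3·e^(3)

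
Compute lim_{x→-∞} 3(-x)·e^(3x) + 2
The product is a 0·∞ indeterminate form at x → -∞.
Rewrite the product as 3(-x) / e^(-3x) (an ∞/∞ form) and apply L'Hôpital, or use the standard hierarchy e^(3|x|) ≫ |(-x)| as x → -∞.
The indeterminate product → 0, so the limit = 2.

Final answer: 2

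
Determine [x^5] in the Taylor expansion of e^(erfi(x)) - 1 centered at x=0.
Expand to order 5: e^(erfi(x)) - 1 = x^5·(4/(15·π^(5/2)) + 1/(5·√(π)) + 4/(3·π^(3/2))) + x^4·(2/(3·π^2) + 4/(3·π)) + x^3·(4/(3·π^(3/2)) + 2/(3·√(π))) + 2·x^2/π + 2·x/√(π) + O(x^6).
The coefficient of x^5 is 4/(15·π^(5/2)) + 1/(5·√(π)) + 4/(3·π^(3/2)).

Final answer: 4/(15·π^(5/2)) + 1/(5·√(π)) + 4/(3·π^(3/2))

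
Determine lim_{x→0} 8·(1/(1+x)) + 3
Direct substitution at x = 0 gives 11.

Final answer: 11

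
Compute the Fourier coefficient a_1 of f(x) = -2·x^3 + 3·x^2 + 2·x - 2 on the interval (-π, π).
a_1 = (1/π) ∫_{-π}^{π} f(x)·cos(1x) dx.
Evaluate the integral (use parity and integration by parts as needed): a_1 = -12.

Final answer: -12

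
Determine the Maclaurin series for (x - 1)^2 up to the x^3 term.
x^2 - 2·x + 1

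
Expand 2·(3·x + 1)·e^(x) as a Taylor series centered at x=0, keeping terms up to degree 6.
19·x^6/360 + 4·x^5/15 + 13·x^4/12 + 10·x^3/3 + 7·x^2 + 8·x + 2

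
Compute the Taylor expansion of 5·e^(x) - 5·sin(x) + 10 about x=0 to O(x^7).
x^6/144 + 5·x^4/24 + 5·x^3/3 + 5·x^2/2 + 15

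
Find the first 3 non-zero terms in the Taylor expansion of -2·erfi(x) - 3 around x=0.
-4·x^3/(3·√(π)) - 4·x/√(π) - 3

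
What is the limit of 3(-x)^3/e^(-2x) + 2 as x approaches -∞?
The quotient is an ∞/∞ indeterminate form as x → -∞.
Compare growth rates of the dominant terms (exponentials ≫ polynomials ≫ logarithms), or apply L'Hôpital's rule; the quotient → 0.
Adding the constant: 0 + 2 = 2. Limit = 2.

Final answer: 2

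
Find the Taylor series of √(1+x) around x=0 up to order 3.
x^3/16 - x^2/8 + x/2 + 1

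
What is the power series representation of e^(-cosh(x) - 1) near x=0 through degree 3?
-x^2·e^(-2)/2 + e^(-2)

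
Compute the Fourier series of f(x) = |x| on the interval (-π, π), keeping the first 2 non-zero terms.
-4·cos(x)/π + π/2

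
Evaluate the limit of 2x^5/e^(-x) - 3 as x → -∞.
The quotient is an ∞/∞ indeterminate form as x → -∞.
Compare growth rates of the dominant terms (exponentials ≫ polynomials ≫ logarithms), or apply L'Hôpital's rule; the quotient → 0.
Adding the constant: 0 - 3 = -3. Limit = -3.

Final answer: -3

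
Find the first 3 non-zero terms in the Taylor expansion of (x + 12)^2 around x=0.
x^2 + 24·x + 144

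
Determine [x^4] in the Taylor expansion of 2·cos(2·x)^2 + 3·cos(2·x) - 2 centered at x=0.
Expand to order 4: 2·cos(2·x)^2 + 3·cos(2·x) - 2 = 38·x^4/3 - 14·x^2 + 3 + O(x^5).
The coefficient of x^4 is 38/3.

Final answer: 38/3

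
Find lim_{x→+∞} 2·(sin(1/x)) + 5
Evaluate the dominant behaviour as x → +∞; each term tends to a finite value or vanishes.
Limit = 5.

Final answer: 5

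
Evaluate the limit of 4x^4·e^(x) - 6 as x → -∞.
The product is a 0·∞ indeterminate form at x → -∞.
Rewrite the product as 4x^4 / e^(-x) (an ∞/∞ form) and apply L'Hôpital, or use the standard hierarchy e^(|x|) ≫ |x^4| as x → -∞.
The indeterminate product → 0, so the limit = -6.

Final answer: -6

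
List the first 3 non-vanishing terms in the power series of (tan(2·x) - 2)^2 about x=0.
4·x^2 - 8·x + 4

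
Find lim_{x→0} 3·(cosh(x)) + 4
Direct substitution at x = 0 gives 7.

Final answer: 7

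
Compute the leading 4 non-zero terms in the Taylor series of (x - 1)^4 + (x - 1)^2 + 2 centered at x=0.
-4·x^3 + 7·x^2 - 6·x + 4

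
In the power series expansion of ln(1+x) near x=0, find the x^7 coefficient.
Expand to order 7: ln(1+x) = x^7/7 - x^6/6 + x^5/5 - x^4/4 + x^3/3 - x^2/2 + x + O(x^8).
The coefficient of x^7 is 1/7.

Final answer: 1/7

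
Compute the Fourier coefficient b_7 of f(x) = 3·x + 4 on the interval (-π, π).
b_7 = (1/π) ∫_{-π}^{π} f(x)·sin(7x) dx.
Evaluate the integral (use parity and integration by parts as needed): b_7 = 6/7.

Final answer: 6/7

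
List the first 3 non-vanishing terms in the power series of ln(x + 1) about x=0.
x^3/3 - x^2/2 + x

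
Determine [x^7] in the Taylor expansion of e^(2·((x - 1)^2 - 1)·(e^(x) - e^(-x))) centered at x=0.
Expand to order 7: e^(2·((x - 1)^2 - 1)·(e^(x) - e^(-x))) = 3521·x^7/30 - 1001·x^6/15 - 94·x^5/3 + 92·x^4/3 + 4·x^3 - 8·x^2 + 1 + O(x^8).
The coefficient of x^7 is 3521/30.

Final answer: 3521/30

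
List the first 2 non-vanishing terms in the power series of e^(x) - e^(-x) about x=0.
x^3/3 + 2·x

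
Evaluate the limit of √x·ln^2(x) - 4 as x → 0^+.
The product is a 0·∞ indeterminate form at x → 0⁺.
Rewrite the product as ln^2(x) / x^(-1/2) and apply L'Hôpital, or use the standard hierarchy x^(-1/2) ≫ |ln x|^2 as x → 0⁺.
The indeterminate product → 0, so the limit = -4.

Final answer: -4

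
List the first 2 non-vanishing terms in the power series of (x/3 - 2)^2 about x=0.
4 - 4·x/3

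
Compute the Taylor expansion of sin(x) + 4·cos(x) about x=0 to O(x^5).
x^4/6 - x^3/6 - 2·x^2 + x + 4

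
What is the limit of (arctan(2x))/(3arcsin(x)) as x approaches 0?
Both numerator and denominator → 0 as x → 0; this is a 0/0 indeterminate form.
Expand each to leading order near x = 0: numerator ~ 2·x, denominator ~ 3·x.
The limit of the ratio is 2/3.

Final answer: 2/3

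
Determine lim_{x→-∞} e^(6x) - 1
Evaluate the dominant behaviour as x → -∞; each term tends to a finite value or vanishes.
Limit = -1.

Final answer: -1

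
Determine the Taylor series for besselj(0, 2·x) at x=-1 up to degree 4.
besselj(0, 2) + 2·besselj(1, 2)·(x + 1) + (-besselj(0, 2) + besselj(2, 2))·(x + 1)^2 + (-besselj(1, 2) + besselj(3, 2)/3)·(x + 1)^3 + (-besselj(2, 2)/3 + besselj(4, 2)/12 + besselj(0, 2)/4)·(x + 1)^4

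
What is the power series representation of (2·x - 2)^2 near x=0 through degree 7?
4·x^2 - 8·x + 4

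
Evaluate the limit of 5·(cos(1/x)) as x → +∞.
Evaluate the dominant behaviour as x → +∞; each term tends to a finite value or vanishes.
Limit = 5.

Final answer: 5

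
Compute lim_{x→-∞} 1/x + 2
Evaluate the dominant behaviour as x → -∞; each term tends to a finite value or vanishes.
Limit = 2.

Final answer: 2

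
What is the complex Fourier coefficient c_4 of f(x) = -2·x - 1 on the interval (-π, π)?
Compute the real Fourier coefficients first: a_4 = 0, b_4 = 1.
Then c_4 = (a_4 − i·b_4)/2 = -i/2.

Final answer: -i/2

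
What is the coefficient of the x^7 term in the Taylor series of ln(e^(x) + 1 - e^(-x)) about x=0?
Expand to order 7: ln(e^(x) + 1 - e^(-x)) = 2869·x^7/120 - 604·x^6/45 + 31·x^5/4 - 14·x^4/3 + 3·x^3 - 2·x^2 + 2·x + O(x^8).
The coefficient of x^7 is 2869/120.

Final answer: 2869/120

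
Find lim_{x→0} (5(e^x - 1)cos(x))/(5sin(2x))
Both numerator and denominator → 0 as x → 0; this is a 0/0 indeterminate form.
Expand each to leading order near x = 0: numerator ~ 5·x, denominator ~ 10·x.
The limit of the ratio is 1/2.

Final answer: 1/2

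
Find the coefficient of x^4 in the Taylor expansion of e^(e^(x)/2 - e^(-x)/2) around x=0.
Expand to order 4: e^(e^(x)/2 - e^(-x)/2) = 5·x^4/24 + x^3/3 + x^2/2 + x + 1 + O(x^5).
The coefficient of x^4 is 5/24.

Final answer: 5/24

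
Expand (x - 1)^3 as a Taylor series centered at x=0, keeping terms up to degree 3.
x^3 - 3·x^2 + 3·x - 1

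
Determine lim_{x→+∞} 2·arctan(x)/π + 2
Evaluate the dominant behaviour as x → +∞; each term tends to a finite value or vanishes.
Limit = 3.

Final answer: 3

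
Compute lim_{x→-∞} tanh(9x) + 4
Evaluate the dominant behaviour as x → -∞; each term tends to a finite value or vanishes.
Limit = 3.

Final answer: 3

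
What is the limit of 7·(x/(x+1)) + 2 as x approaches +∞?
Evaluate the dominant behaviour as x → +∞; each term tends to a finite value or vanishes.
Limit = 9.

Final answer: 9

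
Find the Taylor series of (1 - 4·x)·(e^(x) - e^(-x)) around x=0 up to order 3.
x^3/3 - 8·x^2 + 2·x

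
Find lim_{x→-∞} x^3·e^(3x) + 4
The product is a 0·∞ indeterminate form at x → -∞.
Rewrite the product as x^3 / e^(-3x) (an ∞/∞ form) and apply L'Hôpital, or use the standard hierarchy e^(3|x|) ≫ |x^3| as x → -∞.
The indeterminate product → 0, so the limit = 4.

Final answer: 4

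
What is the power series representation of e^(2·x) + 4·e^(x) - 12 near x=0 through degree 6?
17·x^6/180 + 3·x^5/10 + 5·x^4/6 + 2·x^3 + 4·x^2 + 6·x - 7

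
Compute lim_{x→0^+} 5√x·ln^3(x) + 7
The product is a 0·∞ indeterminate form at x → 0⁺.
Rewrite the product as 5·ln^3(x) / x^(-1/2) and apply L'Hôpital, or use the standard hierarchy x^(-1/2) ≫ |ln x|^3 as x → 0⁺.
The indeterminate product → 0, so the limit = 7.

Final answer: 7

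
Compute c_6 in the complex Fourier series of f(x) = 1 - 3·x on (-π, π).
Compute the real Fourier coefficients first: a_6 = 0, b_6 = 1.
Then c_6 = (a_6 − i·b_6)/2 = -i/2.

Final answer: -i/2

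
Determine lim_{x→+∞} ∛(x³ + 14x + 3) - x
This is an ∞ − ∞ indeterminate form.
Multiply by (A² + AB + B²)/(A² + AB + B²) where A = ∛(x³+14x + 3), B = x to use A³ − B³ = (A−B)(A²+AB+B²); the x³ terms cancel, leaving (14x + 3)/(A²+AB+B²) with denominator ~ 3x², so the limit is 0.
Limit = 0.

Final answer: 0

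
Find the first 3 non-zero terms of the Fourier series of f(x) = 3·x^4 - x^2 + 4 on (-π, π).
(148 - 24·π^2)·cos(x) + (-10 + 6·π^2)·cos(2·x) - π^2/3 + 4 + 3·π^4/5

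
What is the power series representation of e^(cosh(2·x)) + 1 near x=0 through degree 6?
124·e·x^6/45 + 8·e·x^4/3 + 2·e·x^2 + 1 + e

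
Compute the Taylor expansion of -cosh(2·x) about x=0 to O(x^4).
-2·x^2 - 1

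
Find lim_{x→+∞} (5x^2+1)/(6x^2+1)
This is an ∞/∞ indeterminate form as x → +∞.
Divide numerator and denominator by x^2 and let the lower-order terms vanish; the leading terms give 5/6.
Limit = 5/6.

Final answer: 5/6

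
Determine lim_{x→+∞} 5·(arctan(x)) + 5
Evaluate the dominant behaviour as x → +∞; each term tends to a finite value or vanishes.
Limit = 5 + 5·π/2.

Final answer: 5 + 5·π/2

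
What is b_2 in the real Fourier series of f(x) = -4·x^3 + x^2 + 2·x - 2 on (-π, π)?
b_2 = (1/π) ∫_{-π}^{π} f(x)·sin(2x) dx.
Evaluate the integral (use parity and integration by parts as needed): b_2 = -8 + 4·π^2.

Final answer: -8 + 4·π^2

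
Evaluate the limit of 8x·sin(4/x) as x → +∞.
As x → +∞: let u = 4/x → 0⁺; then 8·x·sin(4/x) = 8·4·sin(u)/u → 8·4·1 = 32.
Limit = 32.

Final answer: 32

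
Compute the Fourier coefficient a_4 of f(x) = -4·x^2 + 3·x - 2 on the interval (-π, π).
a_4 = (1/π) ∫_{-π}^{π} f(x)·cos(4x) dx.
Evaluate the integral (use parity and integration by parts as needed): a_4 = -1.

Final answer: -1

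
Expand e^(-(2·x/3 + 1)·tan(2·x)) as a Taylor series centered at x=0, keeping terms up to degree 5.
-124·x^5/45 + 22·x^4/9 - 4·x^3/3 + 2·x^2/3 - 2·x + 1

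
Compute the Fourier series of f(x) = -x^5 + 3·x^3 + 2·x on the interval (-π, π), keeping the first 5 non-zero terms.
(-272 - 2·π^4 + 46·π^2)·sin(x) + (-8·π^2 + 10 + π^4)·sin(2·x) + (-2·π^4/3 - 80/81 + 94·π^2/27)·sin(3·x) + (-17·π^2/8 - 13/64 + π^4/2)·sin(4·x) + (-2·π^4/5 + 272/625 + 38·π^2/25)·sin(5·x)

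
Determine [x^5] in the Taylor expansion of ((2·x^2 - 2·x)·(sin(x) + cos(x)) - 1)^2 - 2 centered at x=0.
Expand to order 5: ((2·x^2 - 2·x)·(sin(x) + cos(x)) - 1)^2 - 2 = 7·x^5/2 - 32·x^4/3 - 6·x^3 + 4·x^2 + 4·x - 1 + O(x^6).
The coefficient of x^5 is 7/2.

Final answer: 7/2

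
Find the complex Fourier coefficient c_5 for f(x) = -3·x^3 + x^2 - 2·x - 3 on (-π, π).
Compute the real Fourier coefficients first: a_5 = -4/25, b_5 = -6·π^2/5 - 64/125.
Then c_5 = (a_5 − i·b_5)/2 = -2/25 + 32·i/125 + 3·i·π^2/5.

Final answer: -2/25 + 32·i/125 + 3·i·π^2/5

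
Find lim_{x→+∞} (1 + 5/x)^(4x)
As x → +∞: write (1 + 5/x)^(4x) = ((1 + 5/x)^x)^4 → (e^5)^4 = e^20.
Limit = e^(20).

Final answer: e^(20)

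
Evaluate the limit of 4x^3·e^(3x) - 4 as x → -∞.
The product is a 0·∞ indeterminate form at x → -∞.
Rewrite the product as 4x^3 / e^(-3x) (an ∞/∞ form) and apply L'Hôpital, or use the standard hierarchy e^(3|x|) ≫ |x^3| as x → -∞.
The indeterminate product → 0, so the limit = -4.

Final answer: -4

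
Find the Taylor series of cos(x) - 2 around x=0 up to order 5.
x^4/24 - x^2/2 - 1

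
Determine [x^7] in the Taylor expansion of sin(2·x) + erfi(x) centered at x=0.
Expand to order 7: sin(2·x) + erfi(x) = x^7·(-8/315 + 1/(21·√(π))) + x^5·(1/(5·√(π)) + 4/15) + x^3·(-4/3 + 2/(3·√(π))) + x·(2/√(π) + 2) + O(x^8).
The coefficient of x^7 is -8/315 + 1/(21·√(π)).

Final answer: -8/315 + 1/(21·√(π))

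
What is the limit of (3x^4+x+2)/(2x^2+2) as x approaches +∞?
This is an ∞/∞ indeterminate form as x → +∞.
Divide numerator and denominator by x^4 and let the lower-order terms vanish; the numerator's degree 4 exceeds the denominator's degree 2, so the quotient diverges.
Limit = ∞.

Final answer: ∞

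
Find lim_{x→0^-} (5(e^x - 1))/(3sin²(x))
Both numerator and denominator → 0 as x → 0^-; this is a 0/0 indeterminate form.
Expand each to leading order near x = 0: numerator ~ 5·x, denominator ~ 3·x^2.
The limit of the ratio is -∞.

Final answer: -∞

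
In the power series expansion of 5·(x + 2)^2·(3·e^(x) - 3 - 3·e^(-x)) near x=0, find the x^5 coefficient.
Expand to order 5: 5·(x + 2)^2·(3·e^(x) - 3 - 3·e^(-x)) = 6·x^5 + 20·x^4 + 50·x^3 + 105·x^2 + 60·x - 60 + O(x^6).
The coefficient of x^5 is 6.

Final answer: 6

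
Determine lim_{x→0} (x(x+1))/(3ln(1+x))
Both numerator and denominator → 0 as x → 0; this is a 0/0 indeterminate form.
Expand each to leading order near x = 0: numerator ~ x, denominator ~ 3·x.
The limit of the ratio is 1/3.

Final answer: 1/3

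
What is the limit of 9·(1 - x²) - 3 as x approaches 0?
Direct substitution at x = 0 gives 6.

Final answer: 6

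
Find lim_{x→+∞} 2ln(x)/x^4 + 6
The quotient is an ∞/∞ indeterminate form as x → +∞.
The polynomial denominator x^4 dominates the logarithmic numerator (any positive power of x ≫ ln(x) as x → ∞), so the quotient → 0.
Adding the constant: 0 + 6 = 6. Limit = 6.

Final answer: 6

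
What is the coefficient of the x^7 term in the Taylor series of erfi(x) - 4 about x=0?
Expand to order 7: erfi(x) - 4 = x^7/(21·√(π)) + x^5/(5·√(π)) + 2·x^3/(3·√(π)) + 2·x/√(π) - 4 + O(x^8).
The coefficient of x^7 is 1/(21·√(π)).

Final answer: 1/(21·√(π))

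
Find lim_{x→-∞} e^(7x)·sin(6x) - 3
Evaluate the dominant behaviour as x → -∞; each term tends to a finite value or vanishes.
Limit = -3.

Final answer: -3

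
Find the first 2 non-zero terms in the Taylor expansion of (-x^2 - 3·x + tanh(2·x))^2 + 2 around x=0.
x^2 + 2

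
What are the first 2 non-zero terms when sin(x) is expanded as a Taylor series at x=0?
-x^3/6 + x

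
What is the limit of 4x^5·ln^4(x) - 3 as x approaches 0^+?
The product is a 0·∞ indeterminate form at x → 0⁺.
Rewrite the product as 4·ln^4(x) / x^(-5) and apply L'Hôpital, or use the standard hierarchy x^(-5) ≫ |ln x|^4 as x → 0⁺.
The indeterminate product → 0, so the limit = -3.

Final answer: -3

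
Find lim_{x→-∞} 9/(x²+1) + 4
Evaluate the dominant behaviour as x → -∞; each term tends to a finite value or vanishes.
Limit = 4.

Final answer: 4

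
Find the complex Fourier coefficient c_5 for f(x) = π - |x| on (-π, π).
Compute the real Fourier coefficients first: a_5 = 4/(25·π), b_5 = 0.
Then c_5 = (a_5 − i·b_5)/2 = 2/(25·π).

Final answer: 2/(25·π)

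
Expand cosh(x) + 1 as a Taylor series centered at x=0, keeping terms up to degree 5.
x^4/24 + x^2/2 + 2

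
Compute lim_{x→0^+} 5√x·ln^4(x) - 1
The product is a 0·∞ indeterminate form at x → 0⁺.
Rewrite the product as 5·ln^4(x) / x^(-1/2) and apply L'Hôpital, or use the standard hierarchy x^(-1/2) ≫ |ln x|^4 as x → 0⁺.
The indeterminate product → 0, so the limit = -1.

Final answer: -1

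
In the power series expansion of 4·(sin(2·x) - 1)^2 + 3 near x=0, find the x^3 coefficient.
Expand to order 3: 4·(sin(2·x) - 1)^2 + 3 = 32·x^3/3 + 16·x^2 - 16·x + 7 + O(x^4).
The coefficient of x^3 is 32/3.

Final answer: 32/3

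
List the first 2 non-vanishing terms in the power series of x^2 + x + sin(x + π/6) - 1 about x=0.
x·(√(3)/2 + 1) - 1/2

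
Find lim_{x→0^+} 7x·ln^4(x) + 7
The product is a 0·∞ indeterminate form at x → 0⁺.
Rewrite the product as 7·ln^4(x) / x^(-1) and apply L'Hôpital, or use the standard hierarchy x^(-1) ≫ |ln x|^4 as x → 0⁺.
The indeterminate product → 0, so the limit = 7.

Final answer: 7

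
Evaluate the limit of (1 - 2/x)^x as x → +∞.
As x → +∞: this is the defining limit (1 - 2/x)^x → e^(-2).
Limit = e^(-2).

Final answer: e^(-2)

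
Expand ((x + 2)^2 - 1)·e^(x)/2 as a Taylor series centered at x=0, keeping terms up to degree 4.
31·x^4/48 + 7·x^3/4 + 13·x^2/4 + 7·x/2 + 3/2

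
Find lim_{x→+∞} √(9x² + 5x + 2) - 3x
As x → +∞: multiply by the conjugate to get (5x+2)/(√(9x²+5x+2)+3x); the denominator ~ 6x, so the limit is 5/6.
Limit = 5/6.

Final answer: 5/6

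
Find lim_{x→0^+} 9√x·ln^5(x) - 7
The product is a 0·∞ indeterminate form at x → 0⁺.
Rewrite the product as 9·ln^5(x) / x^(-1/2) and apply L'Hôpital, or use the standard hierarchy x^(-1/2) ≫ |ln x|^5 as x → 0⁺.
The indeterminate product → 0, so the limit = -7.

Final answer: -7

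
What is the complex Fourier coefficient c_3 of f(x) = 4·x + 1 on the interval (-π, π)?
Compute the real Fourier coefficients first: a_3 = 0, b_3 = 8/3.
Then c_3 = (a_3 − i·b_3)/2 = -4·i/3.

Final answer: -4·i/3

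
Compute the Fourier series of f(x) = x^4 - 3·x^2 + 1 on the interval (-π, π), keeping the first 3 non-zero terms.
(60 - 8·π^2)·cos(x) + (-6 + 2·π^2)·cos(2·x) - π^2 + 1 + π^4/5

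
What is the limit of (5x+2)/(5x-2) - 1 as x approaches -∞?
Evaluate the dominant behaviour as x → -∞; each term tends to a finite value or vanishes.
Limit = 0.

Final answer: 0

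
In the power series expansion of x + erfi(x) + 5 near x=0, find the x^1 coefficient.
Expand to order 1: x + erfi(x) + 5 = x·(1 + 2/√(π)) + 5 + O(x^2).
The coefficient of x^1 is 1 + 2/√(π).

Final answer: 1 + 2/√(π)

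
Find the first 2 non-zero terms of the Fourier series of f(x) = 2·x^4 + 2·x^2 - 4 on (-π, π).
(88 - 16·π^2)·cos(x) - 4 + 2·π^2/3 + 2·π^4/5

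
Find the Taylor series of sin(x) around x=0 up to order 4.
-x^3/6 + x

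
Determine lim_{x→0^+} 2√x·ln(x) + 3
The product is a 0·∞ indeterminate form at x → 0⁺.
Rewrite the product as 2·ln(x) / x^(-1/2) and apply L'Hôpital, or use the standard hierarchy x^(-1/2) ≫ |ln x| as x → 0⁺.
The indeterminate product → 0, so the limit = 3.

Final answer: 3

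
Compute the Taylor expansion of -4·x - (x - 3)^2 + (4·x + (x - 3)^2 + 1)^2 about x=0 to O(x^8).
x^4 - 4·x^3 + 23·x^2 - 38·x + 91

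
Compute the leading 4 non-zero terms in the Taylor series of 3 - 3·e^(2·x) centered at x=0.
-2·x^4 - 4·x^3 - 6·x^2 - 6·x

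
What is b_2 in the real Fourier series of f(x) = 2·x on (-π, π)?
b_2 = (1/π) ∫_{-π}^{π} f(x)·sin(2x) dx.
Evaluate the integral (use parity and integration by parts as needed): b_2 = -2.

Final answer: -2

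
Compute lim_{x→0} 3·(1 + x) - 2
Direct substitution at x = 0 gives 1.

Final answer: 1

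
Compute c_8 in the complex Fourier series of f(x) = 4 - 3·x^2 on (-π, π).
Compute the real Fourier coefficients first: a_8 = -3/16, b_8 = 0.
Then c_8 = (a_8 − i·b_8)/2 = -3/32.

Final answer: -3/32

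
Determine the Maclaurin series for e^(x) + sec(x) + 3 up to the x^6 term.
31·x^6/360 + x^5/120 + x^4/4 + x^3/6 + x^2 + x + 5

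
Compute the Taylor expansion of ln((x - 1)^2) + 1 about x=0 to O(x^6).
-2·x^5/5 - x^4/2 - 2·x^3/3 - x^2 - 2·x + 1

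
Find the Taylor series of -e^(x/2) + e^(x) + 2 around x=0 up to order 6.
7·x^6/5120 + 31·x^5/3840 + 5·x^4/128 + 7·x^3/48 + 3·x^2/8 + x/2 + 2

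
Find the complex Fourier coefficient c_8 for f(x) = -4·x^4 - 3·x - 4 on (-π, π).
Compute the real Fourier coefficients first: a_8 = 3/64 - π^2/2, b_8 = 3/4.
Then c_8 = (a_8 − i·b_8)/2 = -π^2/4 + 3/128 - 3·i/8.

Final answer: -π^2/4 + 3/128 - 3·i/8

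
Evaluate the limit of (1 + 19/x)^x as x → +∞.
As x → +∞: this is the defining limit (1 + 19/x)^x → e^19.
Limit = e^(19).

Final answer: e^(19)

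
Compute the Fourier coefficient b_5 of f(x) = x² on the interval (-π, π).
b_5 = (1/π) ∫_{-π}^{π} f(x)·sin(5x) dx.
Evaluate the integral (use parity and integration by parts as needed): b_5 = 0.

Final answer: 0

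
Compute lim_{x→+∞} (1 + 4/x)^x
As x → +∞: this is the defining limit (1 + 4/x)^x → e^4.
Limit = e^(4).

Final answer: e^(4)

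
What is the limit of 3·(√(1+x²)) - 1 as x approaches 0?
Direct substitution at x = 0 gives 2.

Final answer: 2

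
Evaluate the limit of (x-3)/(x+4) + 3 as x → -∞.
Evaluate the dominant behaviour as x → -∞; each term tends to a finite value or vanishes.
Limit = 4.

Final answer: 4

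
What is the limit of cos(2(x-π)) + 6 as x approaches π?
Direct substitution at x = π gives 7.

Final answer: 7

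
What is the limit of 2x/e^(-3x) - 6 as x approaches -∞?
The quotient is an ∞/∞ indeterminate form as x → -∞.
Compare growth rates of the dominant terms (exponentials ≫ polynomials ≫ logarithms), or apply L'Hôpital's rule; the quotient → 0.
Adding the constant: 0 - 6 = -6. Limit = -6.

Final answer: -6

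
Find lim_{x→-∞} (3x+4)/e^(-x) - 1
The quotient is an ∞/∞ indeterminate form as x → -∞.
Compare growth rates of the dominant terms (exponentials ≫ polynomials ≫ logarithms), or apply L'Hôpital's rule; the quotient → 0.
Adding the constant: 0 - 1 = -1. Limit = -1.

Final answer: -1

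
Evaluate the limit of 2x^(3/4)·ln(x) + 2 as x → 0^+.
The product is a 0·∞ indeterminate form at x → 0⁺.
Rewrite the product as 2·ln(x) / x^(-3/4) and apply L'Hôpital, or use the standard hierarchy x^(-3/4) ≫ |ln x| as x → 0⁺.
The indeterminate product → 0, so the limit = 2.

Final answer: 2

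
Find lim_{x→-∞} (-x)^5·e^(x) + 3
The product is a 0·∞ indeterminate form at x → -∞.
Rewrite the product as (-x)^5 / e^(-x) (an ∞/∞ form) and apply L'Hôpital, or use the standard hierarchy e^(|x|) ≫ |(-x)^5| as x → -∞.
The indeterminate product → 0, so the limit = 3.

Final answer: 3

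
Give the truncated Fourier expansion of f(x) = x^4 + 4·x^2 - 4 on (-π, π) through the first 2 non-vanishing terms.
(32 - 8·π^2)·cos(x) - 4 + 4·π^2/3 + π^4/5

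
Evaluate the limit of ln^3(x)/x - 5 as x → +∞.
The quotient is an ∞/∞ indeterminate form as x → +∞.
The polynomial denominator x dominates the logarithmic numerator (any positive power of x ≫ ln^3(x) as x → ∞), so the quotient → 0.
Adding the constant: 0 - 5 = -5. Limit = -5.

Final answer: -5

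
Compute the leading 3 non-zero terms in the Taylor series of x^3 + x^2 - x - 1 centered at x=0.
x^2 - x - 1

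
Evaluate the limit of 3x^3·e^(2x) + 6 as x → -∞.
The product is a 0·∞ indeterminate form at x → -∞.
Rewrite the product as 3x^3 / e^(-2x) (an ∞/∞ form) and apply L'Hôpital, or use the standard hierarchy e^(2|x|) ≫ |x^3| as x → -∞.
The indeterminate product → 0, so the limit = 6.

Final answer: 6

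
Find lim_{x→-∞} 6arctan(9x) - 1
Evaluate the dominant behaviour as x → -∞; each term tends to a finite value or vanishes.
Limit = -3·π - 1.

Final answer: -3·π - 1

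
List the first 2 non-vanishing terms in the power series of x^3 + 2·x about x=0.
x^3 + 2·x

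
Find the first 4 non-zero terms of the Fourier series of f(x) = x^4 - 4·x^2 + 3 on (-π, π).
(64 - 8·π^2)·cos(x) + (-7 + 2·π^2)·cos(2·x) + (64/27 - 8·π^2/9)·cos(3·x) - 4·π^2/3 + 3 + π^4/5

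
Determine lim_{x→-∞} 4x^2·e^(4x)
This is a 0·∞ indeterminate form at x → -∞.
Rewrite the product as 4x^2 / e^(-4x) (an ∞/∞ form) and apply L'Hôpital, or use the standard hierarchy e^(4|x|) ≫ |x^2| as x → -∞.
The indeterminate product → 0, so the limit = 0.

Final answer: 0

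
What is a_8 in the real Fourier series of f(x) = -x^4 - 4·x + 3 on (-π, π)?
a_8 = (1/π) ∫_{-π}^{π} f(x)·cos(8x) dx.
Evaluate the integral (use parity and integration by parts as needed): a_8 = 3/256 - π^2/8.

Final answer: 3/256 - π^2/8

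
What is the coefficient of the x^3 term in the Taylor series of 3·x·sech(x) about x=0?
Expand to order 3: 3·x·sech(x) = -3·x^3/2 + 3·x + O(x^4).
The coefficient of x^3 is -3/2.

Final answer: -3/2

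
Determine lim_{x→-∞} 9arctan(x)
Evaluate the dominant behaviour as x → -∞; each term tends to a finite value or vanishes.
Limit = -9·π/2.

Final answer: -9·π/2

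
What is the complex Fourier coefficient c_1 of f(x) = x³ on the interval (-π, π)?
Compute the real Fourier coefficients first: a_1 = 0, b_1 = -12 + 2·π^2.
Then c_1 = (a_1 − i·b_1)/2 = -i·π^2 + 6·i.

Final answer: -i·π^2 + 6·i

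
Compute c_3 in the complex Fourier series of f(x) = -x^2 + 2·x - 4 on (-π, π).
Compute the real Fourier coefficients first: a_3 = 4/9, b_3 = 4/3.
Then c_3 = (a_3 − i·b_3)/2 = 2/9 - 2·i/3.

Final answer: 2/9 - 2·i/3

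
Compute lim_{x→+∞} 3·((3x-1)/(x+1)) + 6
Evaluate the dominant behaviour as x → +∞; each term tends to a finite value or vanishes.
Limit = 15.

Final answer: 15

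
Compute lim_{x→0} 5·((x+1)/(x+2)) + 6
Direct substitution at x = 0 gives 17/2.

Final answer: 17/2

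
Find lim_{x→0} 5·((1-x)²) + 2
Direct substitution at x = 0 gives 7.

Final answer: 7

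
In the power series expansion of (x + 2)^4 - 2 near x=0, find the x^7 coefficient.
Expand to order 7: (x + 2)^4 - 2 = x^4 + 8·x^3 + 24·x^2 + 32·x + 14 + O(x^8).
The coefficient of x^7 is 0.

Final answer: 0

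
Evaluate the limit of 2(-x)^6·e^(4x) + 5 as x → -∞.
The product is a 0·∞ indeterminate form at x → -∞.
Rewrite the product as 2(-x)^6 / e^(-4x) (an ∞/∞ form) and apply L'Hôpital, or use the standard hierarchy e^(4|x|) ≫ |(-x)^6| as x → -∞.
The indeterminate product → 0, so the limit = 5.

Final answer: 5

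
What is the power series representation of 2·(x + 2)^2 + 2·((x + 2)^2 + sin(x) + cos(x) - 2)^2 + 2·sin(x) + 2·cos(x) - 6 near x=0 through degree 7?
-x^7/24 + 103·x^6/360 + 37·x^5/60 - 9·x^4/4 + 23·x^3/3 + 57·x^2 + 70·x + 22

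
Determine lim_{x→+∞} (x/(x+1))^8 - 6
As x → +∞: x/(x+1) = 1/(1 + 1/x) → 1, and the 8th power of a limit-1 base also → 1; with the additive constant, 1 - 6 = -5.
Limit = -5.

Final answer: -5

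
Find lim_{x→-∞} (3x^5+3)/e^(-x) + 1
The quotient is an ∞/∞ indeterminate form as x → -∞.
Compare growth rates of the dominant terms (exponentials ≫ polynomials ≫ logarithms), or apply L'Hôpital's rule; the quotient → 0.
Adding the constant: 0 + 1 = 1. Limit = 1.

Final answer: 1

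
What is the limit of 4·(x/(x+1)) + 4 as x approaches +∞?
Evaluate the dominant behaviour as x → +∞; each term tends to a finite value or vanishes.
Limit = 8.

Final answer: 8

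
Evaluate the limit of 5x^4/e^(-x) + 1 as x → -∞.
The quotient is an ∞/∞ indeterminate form as x → -∞.
Compare growth rates of the dominant terms (exponentials ≫ polynomials ≫ logarithms), or apply L'Hôpital's rule; the quotient → 0.
Adding the constant: 0 + 1 = 1. Limit = 1.

Final answer: 1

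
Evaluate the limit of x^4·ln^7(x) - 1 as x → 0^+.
The product is a 0·∞ indeterminate form at x → 0⁺.
Rewrite the product as ln^7(x) / x^(-4) and apply L'Hôpital, or use the standard hierarchy x^(-4) ≫ |ln x|^7 as x → 0⁺.
The indeterminate product → 0, so the limit = -1.

Final answer: -1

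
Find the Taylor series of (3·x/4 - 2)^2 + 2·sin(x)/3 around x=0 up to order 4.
-x^3/9 + 9·x^2/16 - 7·x/3 + 4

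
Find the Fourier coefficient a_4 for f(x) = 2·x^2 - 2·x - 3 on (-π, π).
a_4 = (1/π) ∫_{-π}^{π} f(x)·cos(4x) dx.
Evaluate the integral (use parity and integration by parts as needed): a_4 = 1/2.

Final answer: 1/2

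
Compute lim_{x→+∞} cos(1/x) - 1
Evaluate the dominant behaviour as x → +∞; each term tends to a finite value or vanishes.
Limit = 0.

Final answer: 0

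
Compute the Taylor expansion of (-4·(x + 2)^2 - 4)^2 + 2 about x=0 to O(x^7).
16·x^4 + 128·x^3 + 416·x^2 + 640·x + 402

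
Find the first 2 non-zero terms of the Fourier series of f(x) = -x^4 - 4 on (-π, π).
(-48 + 8·π^2)·cos(x) - π^4/5 - 4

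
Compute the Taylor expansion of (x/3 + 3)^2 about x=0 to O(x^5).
x^2/9 + 2·x + 9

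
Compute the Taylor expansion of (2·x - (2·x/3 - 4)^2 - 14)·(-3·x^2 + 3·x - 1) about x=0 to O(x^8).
4·x^4/3 - 70·x^3/3 + 1012·x^2/9 - 292·x/3 + 30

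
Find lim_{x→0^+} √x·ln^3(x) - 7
The product is a 0·∞ indeterminate form at x → 0⁺.
Rewrite the product as ln^3(x) / x^(-1/2) and apply L'Hôpital, or use the standard hierarchy x^(-1/2) ≫ |ln x|^3 as x → 0⁺.
The indeterminate product → 0, so the limit = -7.

Final answer: -7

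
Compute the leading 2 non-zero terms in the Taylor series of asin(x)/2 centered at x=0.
x^3/12 + x/2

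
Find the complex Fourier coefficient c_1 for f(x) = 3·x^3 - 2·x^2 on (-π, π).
Compute the real Fourier coefficients first: a_1 = 8, b_1 = -36 + 6·π^2.
Then c_1 = (a_1 − i·b_1)/2 = 4 - 3·i·π^2 + 18·i.

Final answer: 4 - 3·i·π^2 + 18·i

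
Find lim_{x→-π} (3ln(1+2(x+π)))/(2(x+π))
Both numerator and denominator → 0 as x → -π; this is a 0/0 indeterminate form.
Expand each to leading order near x = -π: numerator ~ 6·(x + π), denominator ~ 2·(x + π).
The limit of the ratio is 3.

Final answer: 3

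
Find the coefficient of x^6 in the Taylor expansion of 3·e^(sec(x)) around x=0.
Expand to order 6: 3·e^(sec(x)) = 151·e·x^6/240 + e·x^4 + 3·e·x^2/2 + 3·e + O(x^7).
The coefficient of x^6 is 151·e/240.

Final answer: 151·e/240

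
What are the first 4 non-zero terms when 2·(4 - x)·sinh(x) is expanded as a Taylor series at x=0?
-x^4/3 + 4·x^3/3 - 2·x^2 + 8·x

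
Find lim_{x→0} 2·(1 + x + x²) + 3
Direct substitution at x = 0 gives 5.

Final answer: 5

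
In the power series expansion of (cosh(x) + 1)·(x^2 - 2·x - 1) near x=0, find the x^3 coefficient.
Expand to order 3: (cosh(x) + 1)·(x^2 - 2·x - 1) = -x^3 + 3·x^2/2 - 4·x - 2 + O(x^4).
The coefficient of x^3 is -1.

Final answer: -1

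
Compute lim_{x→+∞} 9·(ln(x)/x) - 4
Evaluate the dominant behaviour as x → +∞; each term tends to a finite value or vanishes.
Limit = -4.

Final answer: -4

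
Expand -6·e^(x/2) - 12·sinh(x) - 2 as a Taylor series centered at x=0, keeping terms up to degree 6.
-x^6/7680 - 13·x^5/128 - x^4/64 - 17·x^3/8 - 3·x^2/4 - 15·x - 8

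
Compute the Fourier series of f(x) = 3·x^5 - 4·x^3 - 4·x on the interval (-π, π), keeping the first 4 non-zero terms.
(-128·π^2 + 6·π^4 + 760)·sin(x) + (-3·π^4 - 49/2 + 19·π^2)·sin(2·x) + (-64·π^2/9 + 56/27 + 2·π^4)·sin(3·x) + (-3·π^4/2 + 35/64 + 31·π^2/8)·sin(4·x)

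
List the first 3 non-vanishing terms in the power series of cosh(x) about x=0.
x^4/24 + x^2/2 + 1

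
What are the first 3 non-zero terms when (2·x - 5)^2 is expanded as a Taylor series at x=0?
4·x^2 - 20·x + 25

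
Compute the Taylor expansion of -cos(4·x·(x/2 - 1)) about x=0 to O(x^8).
-176·x^7/15 - 464·x^6/45 + 64·x^5/3 - 26·x^4/3 - 8·x^3 + 8·x^2 - 1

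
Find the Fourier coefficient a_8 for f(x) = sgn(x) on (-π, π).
a_8 = (1/π) ∫_{-π}^{π} f(x)·cos(8x) dx.
Evaluate the integral (use parity and integration by parts as needed): a_8 = 0.

Final answer: 0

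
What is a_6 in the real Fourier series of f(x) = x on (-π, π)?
a_6 = (1/π) ∫_{-π}^{π} f(x)·cos(6x) dx.
Evaluate the integral (use parity and integration by parts as needed): a_6 = 0.

Final answer: 0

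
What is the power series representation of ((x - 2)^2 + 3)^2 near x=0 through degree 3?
-8·x^3 + 30·x^2 - 56·x + 49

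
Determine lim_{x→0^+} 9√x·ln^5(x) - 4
The product is a 0·∞ indeterminate form at x → 0⁺.
Rewrite the product as 9·ln^5(x) / x^(-1/2) and apply L'Hôpital, or use the standard hierarchy x^(-1/2) ≫ |ln x|^5 as x → 0⁺.
The indeterminate product → 0, so the limit = -4.

Final answer: -4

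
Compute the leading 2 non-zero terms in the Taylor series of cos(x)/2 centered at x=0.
1/2 - x^2/4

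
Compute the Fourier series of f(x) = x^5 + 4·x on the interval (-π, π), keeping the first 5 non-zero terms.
(-40·π^2 + 2·π^4 + 248)·sin(x) + (-π^4 - 23/2 + 5·π^2)·sin(2·x) + (-40·π^2/27 + 296/81 + 2·π^4/3)·sin(3·x) + (-π^4/2 - 143/64 + 5·π^2/8)·sin(4·x) + (-8·π^2/25 + 1048/625 + 2·π^4/5)·sin(5·x)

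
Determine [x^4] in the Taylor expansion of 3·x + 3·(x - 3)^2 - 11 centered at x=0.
Expand to order 4: 3·x + 3·(x - 3)^2 - 11 = 3·x^2 - 15·x + 16 + O(x^5).
The coefficient of x^4 is 0.

Final answer: 0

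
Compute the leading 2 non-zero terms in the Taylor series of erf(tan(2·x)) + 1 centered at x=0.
4·x/√(π) + 1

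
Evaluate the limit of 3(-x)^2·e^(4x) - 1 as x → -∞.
The product is a 0·∞ indeterminate form at x → -∞.
Rewrite the product as 3(-x)^2 / e^(-4x) (an ∞/∞ form) and apply L'Hôpital, or use the standard hierarchy e^(4|x|) ≫ |(-x)^2| as x → -∞.
The indeterminate product → 0, so the limit = -1.

Final answer: -1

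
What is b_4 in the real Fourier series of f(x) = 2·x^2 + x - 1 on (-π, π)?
b_4 = (1/π) ∫_{-π}^{π} f(x)·sin(4x) dx.
Evaluate the integral (use parity and integration by parts as needed): b_4 = -1/2.

Final answer: -1/2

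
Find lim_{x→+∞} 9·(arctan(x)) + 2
Evaluate the dominant behaviour as x → +∞; each term tends to a finite value or vanishes.
Limit = 2 + 9·π/2.

Final answer: 2 + 9·π/2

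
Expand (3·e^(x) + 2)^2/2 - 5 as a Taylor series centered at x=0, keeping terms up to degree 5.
5·x^5/4 + 13·x^4/4 + 7·x^3 + 12·x^2 + 15·x + 15/2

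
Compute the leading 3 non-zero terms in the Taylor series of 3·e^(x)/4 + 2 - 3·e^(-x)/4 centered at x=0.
x^3/4 + 3·x/2 + 2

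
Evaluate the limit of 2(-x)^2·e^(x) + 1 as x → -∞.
The product is a 0·∞ indeterminate form at x → -∞.
Rewrite the product as 2(-x)^2 / e^(-x) (an ∞/∞ form) and apply L'Hôpital, or use the standard hierarchy e^(|x|) ≫ |(-x)^2| as x → -∞.
The indeterminate product → 0, so the limit = 1.

Final answer: 1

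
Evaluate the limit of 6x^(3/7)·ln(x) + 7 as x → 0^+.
The product is a 0·∞ indeterminate form at x → 0⁺.
Rewrite the product as 6·ln(x) / x^(-3/7) and apply L'Hôpital, or use the standard hierarchy x^(-3/7) ≫ |ln x| as x → 0⁺.
The indeterminate product → 0, so the limit = 7.

Final answer: 7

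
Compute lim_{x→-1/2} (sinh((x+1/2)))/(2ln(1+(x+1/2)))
Both numerator and denominator → 0 as x → -1/2; this is a 0/0 indeterminate form.
Expand each to leading order near x = -1/2: numerator ~ (x + 1/2), denominator ~ 2·(x + 1/2).
The limit of the ratio is 1/2.

Final answer: 1/2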